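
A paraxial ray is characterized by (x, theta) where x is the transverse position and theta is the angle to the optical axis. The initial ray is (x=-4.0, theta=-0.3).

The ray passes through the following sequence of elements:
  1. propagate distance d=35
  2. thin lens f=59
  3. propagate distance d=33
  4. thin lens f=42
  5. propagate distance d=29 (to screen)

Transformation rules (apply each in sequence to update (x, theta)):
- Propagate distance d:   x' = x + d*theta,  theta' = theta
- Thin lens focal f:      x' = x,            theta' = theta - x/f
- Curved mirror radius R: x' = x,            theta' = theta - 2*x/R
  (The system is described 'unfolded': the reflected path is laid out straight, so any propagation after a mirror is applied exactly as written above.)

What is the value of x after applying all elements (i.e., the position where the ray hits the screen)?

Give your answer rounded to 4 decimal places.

Answer: -6.6150

Derivation:
Initial: x=-4.0000 theta=-0.3000
After 1 (propagate distance d=35): x=-14.5000 theta=-0.3000
After 2 (thin lens f=59): x=-14.5000 theta=-16/295 (≈-0.0542)
After 3 (propagate distance d=33): x=-9611/590 (≈-16.2898) theta=-16/295 (≈-0.0542)
After 4 (thin lens f=42): x=-9611/590 (≈-16.2898) theta=1181/3540 (≈0.3336)
After 5 (propagate distance d=29 (to screen)): x=-23417/3540 (≈-6.6150) theta=1181/3540 (≈0.3336)
Rounded to 4 decimal places: x = -6.6150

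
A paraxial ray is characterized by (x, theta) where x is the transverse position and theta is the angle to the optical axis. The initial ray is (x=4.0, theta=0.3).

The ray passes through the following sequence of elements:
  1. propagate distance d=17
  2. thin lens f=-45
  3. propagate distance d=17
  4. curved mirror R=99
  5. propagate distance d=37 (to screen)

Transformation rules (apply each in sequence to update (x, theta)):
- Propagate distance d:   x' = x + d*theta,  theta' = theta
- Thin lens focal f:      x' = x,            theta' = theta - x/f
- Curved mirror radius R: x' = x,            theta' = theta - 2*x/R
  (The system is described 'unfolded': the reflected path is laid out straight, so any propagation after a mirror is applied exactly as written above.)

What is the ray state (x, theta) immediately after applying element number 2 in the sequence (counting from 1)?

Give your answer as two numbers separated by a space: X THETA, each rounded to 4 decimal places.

Answer: 9.1000 0.5022

Derivation:
Initial: x=4.0000 theta=0.3000
After 1 (propagate distance d=17): x=9.1000 theta=0.3000
After 2 (thin lens f=-45): x=9.1000 theta=113/225 (≈0.5022)
Rounded to 4 decimal places: x = 9.1000, theta = 0.5022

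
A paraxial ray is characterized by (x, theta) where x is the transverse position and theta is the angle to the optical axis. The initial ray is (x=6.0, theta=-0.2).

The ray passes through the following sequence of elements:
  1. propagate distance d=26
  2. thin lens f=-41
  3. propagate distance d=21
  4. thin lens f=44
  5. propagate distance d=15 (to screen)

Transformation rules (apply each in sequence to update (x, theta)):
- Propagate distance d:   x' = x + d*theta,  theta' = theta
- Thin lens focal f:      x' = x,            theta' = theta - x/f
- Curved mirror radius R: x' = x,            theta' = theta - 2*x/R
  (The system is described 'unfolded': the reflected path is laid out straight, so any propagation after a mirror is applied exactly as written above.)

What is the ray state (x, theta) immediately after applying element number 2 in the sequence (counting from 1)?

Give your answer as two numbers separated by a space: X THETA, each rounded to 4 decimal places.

Initial: x=6.0000 theta=-0.2000
After 1 (propagate distance d=26): x=0.8000 theta=-0.2000
After 2 (thin lens f=-41): x=0.8000 theta=-37/205 (≈-0.1805)
Rounded to 4 decimal places: x = 0.8000, theta = -0.1805

Answer: 0.8000 -0.1805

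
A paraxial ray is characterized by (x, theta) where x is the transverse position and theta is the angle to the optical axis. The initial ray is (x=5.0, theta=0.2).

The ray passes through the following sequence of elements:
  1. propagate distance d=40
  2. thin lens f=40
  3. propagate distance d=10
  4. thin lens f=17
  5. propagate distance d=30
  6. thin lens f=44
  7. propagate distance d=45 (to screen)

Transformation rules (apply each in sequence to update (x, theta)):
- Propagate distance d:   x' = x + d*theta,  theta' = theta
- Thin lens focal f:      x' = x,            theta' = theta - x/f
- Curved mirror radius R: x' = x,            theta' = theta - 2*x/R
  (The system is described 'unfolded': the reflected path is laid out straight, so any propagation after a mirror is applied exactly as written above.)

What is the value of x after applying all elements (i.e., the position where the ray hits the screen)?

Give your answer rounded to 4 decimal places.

Initial: x=5.0000 theta=0.2000
After 1 (propagate distance d=40): x=13.0000 theta=0.2000
After 2 (thin lens f=40): x=13.0000 theta=-0.1250
After 3 (propagate distance d=10): x=11.7500 theta=-0.1250
After 4 (thin lens f=17): x=11.7500 theta=-111/136 (≈-0.8162)
After 5 (propagate distance d=30): x=-433/34 (≈-12.7353) theta=-111/136 (≈-0.8162)
After 6 (thin lens f=44): x=-433/34 (≈-12.7353) theta=-197/374 (≈-0.5267)
After 7 (propagate distance d=45 (to screen)): x=-6814/187 (≈-36.4385) theta=-197/374 (≈-0.5267)
Rounded to 4 decimal places: x = -36.4385

Answer: -36.4385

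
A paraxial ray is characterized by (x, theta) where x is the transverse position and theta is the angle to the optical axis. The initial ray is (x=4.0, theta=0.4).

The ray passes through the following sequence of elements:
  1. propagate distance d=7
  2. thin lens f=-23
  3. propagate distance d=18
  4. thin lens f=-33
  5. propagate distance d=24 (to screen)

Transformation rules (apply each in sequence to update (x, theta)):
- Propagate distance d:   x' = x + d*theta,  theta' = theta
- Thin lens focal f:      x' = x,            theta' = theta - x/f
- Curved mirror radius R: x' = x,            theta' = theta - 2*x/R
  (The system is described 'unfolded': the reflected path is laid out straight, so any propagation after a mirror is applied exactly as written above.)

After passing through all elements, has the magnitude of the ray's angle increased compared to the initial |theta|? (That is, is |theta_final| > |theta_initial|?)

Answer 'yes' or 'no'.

Initial: x=4.0000 theta=0.4000
After 1 (propagate distance d=7): x=6.8000 theta=0.4000
After 2 (thin lens f=-23): x=6.8000 theta=16/23 (≈0.6957)
After 3 (propagate distance d=18): x=2222/115 (≈19.3217) theta=16/23 (≈0.6957)
After 4 (thin lens f=-33): x=2222/115 (≈19.3217) theta=442/345 (≈1.2812)
After 5 (propagate distance d=24 (to screen)): x=5758/115 (≈50.0696) theta=442/345 (≈1.2812)
|theta_initial|=0.4000 |theta_final|=442/345 (≈1.2812) -> increased

Answer: yes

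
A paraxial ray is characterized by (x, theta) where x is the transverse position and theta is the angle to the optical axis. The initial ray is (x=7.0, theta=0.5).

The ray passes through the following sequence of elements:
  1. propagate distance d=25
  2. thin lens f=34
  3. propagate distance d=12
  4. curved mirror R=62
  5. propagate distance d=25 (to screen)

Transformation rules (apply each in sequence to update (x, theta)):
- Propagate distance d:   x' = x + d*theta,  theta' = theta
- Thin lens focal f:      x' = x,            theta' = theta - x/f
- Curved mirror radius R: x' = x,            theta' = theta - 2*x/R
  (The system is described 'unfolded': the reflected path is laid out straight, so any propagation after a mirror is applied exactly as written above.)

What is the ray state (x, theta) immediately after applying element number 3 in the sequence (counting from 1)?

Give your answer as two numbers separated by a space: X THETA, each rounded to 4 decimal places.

Initial: x=7.0000 theta=0.5000
After 1 (propagate distance d=25): x=19.5000 theta=0.5000
After 2 (thin lens f=34): x=19.5000 theta=-5/68 (≈-0.0735)
After 3 (propagate distance d=12): x=633/34 (≈18.6176) theta=-5/68 (≈-0.0735)
Rounded to 4 decimal places: x = 18.6176, theta = -0.0735

Answer: 18.6176 -0.0735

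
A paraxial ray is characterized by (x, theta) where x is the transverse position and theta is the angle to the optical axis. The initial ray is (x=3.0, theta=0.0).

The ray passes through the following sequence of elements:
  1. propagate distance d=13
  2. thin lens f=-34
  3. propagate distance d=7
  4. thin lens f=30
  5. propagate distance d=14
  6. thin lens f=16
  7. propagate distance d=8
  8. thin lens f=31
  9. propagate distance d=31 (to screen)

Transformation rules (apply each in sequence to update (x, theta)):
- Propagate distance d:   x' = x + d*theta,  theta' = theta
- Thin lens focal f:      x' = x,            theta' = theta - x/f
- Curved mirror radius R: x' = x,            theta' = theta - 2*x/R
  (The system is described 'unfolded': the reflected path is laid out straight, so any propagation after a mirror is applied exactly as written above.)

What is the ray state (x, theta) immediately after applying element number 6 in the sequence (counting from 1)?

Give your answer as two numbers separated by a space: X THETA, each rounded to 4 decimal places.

Initial: x=3.0000 theta=0.0000
After 1 (propagate distance d=13): x=3.0000 theta=0.0000
After 2 (thin lens f=-34): x=3.0000 theta=3/34 (≈0.0882)
After 3 (propagate distance d=7): x=123/34 (≈3.6176) theta=3/34 (≈0.0882)
After 4 (thin lens f=30): x=123/34 (≈3.6176) theta=-11/340 (≈-0.0324)
After 5 (propagate distance d=14): x=269/85 (≈3.1647) theta=-11/340 (≈-0.0324)
After 6 (thin lens f=16): x=269/85 (≈3.1647) theta=-313/1360 (≈-0.2301)
Rounded to 4 decimal places: x = 3.1647, theta = -0.2301

Answer: 3.1647 -0.2301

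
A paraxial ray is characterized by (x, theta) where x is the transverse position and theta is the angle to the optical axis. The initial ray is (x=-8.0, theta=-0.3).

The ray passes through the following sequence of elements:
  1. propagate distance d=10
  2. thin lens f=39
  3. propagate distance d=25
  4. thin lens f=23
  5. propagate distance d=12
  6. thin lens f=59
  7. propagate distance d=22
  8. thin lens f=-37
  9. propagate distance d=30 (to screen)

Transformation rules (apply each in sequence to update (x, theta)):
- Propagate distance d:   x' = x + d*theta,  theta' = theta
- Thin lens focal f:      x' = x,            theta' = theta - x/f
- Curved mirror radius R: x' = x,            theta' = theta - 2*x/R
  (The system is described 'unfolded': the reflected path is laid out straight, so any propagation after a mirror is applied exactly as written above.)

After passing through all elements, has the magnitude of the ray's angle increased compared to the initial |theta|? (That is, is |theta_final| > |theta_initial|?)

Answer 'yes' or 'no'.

Initial: x=-8.0000 theta=-0.3000
After 1 (propagate distance d=10): x=-11.0000 theta=-0.3000
After 2 (thin lens f=39): x=-11.0000 theta=-7/390 (≈-0.0179)
After 3 (propagate distance d=25): x=-893/78 (≈-11.4487) theta=-7/390 (≈-0.0179)
After 4 (thin lens f=23): x=-893/78 (≈-11.4487) theta=2152/4485 (≈0.4798)
After 5 (propagate distance d=12): x=-51047/8970 (≈-5.6909) theta=2152/4485 (≈0.4798)
After 6 (thin lens f=59): x=-51047/8970 (≈-5.6909) theta=101661/176410 (≈0.5763)
After 7 (propagate distance d=22): x=3697853/529230 (≈6.9872) theta=101661/176410 (≈0.5763)
After 8 (thin lens f=-37): x=3697853/529230 (≈6.9872) theta=126968/165945 (≈0.7651)
After 9 (propagate distance d=30 (to screen)): x=586287281/19581510 (≈29.9409) theta=126968/165945 (≈0.7651)
|theta_initial|=0.3000 |theta_final|=126968/165945 (≈0.7651) -> increased

Answer: yes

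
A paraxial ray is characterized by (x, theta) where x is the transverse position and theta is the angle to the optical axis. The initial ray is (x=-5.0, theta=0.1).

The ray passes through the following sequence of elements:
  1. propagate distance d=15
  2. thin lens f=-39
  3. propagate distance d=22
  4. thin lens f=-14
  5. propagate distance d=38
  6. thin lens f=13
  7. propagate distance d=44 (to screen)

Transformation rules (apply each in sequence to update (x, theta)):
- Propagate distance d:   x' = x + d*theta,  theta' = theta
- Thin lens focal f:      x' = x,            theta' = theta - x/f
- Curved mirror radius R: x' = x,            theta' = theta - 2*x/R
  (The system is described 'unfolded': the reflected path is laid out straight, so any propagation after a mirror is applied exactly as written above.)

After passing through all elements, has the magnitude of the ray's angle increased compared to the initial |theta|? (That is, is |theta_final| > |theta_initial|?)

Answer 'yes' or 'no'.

Initial: x=-5.0000 theta=0.1000
After 1 (propagate distance d=15): x=-3.5000 theta=0.1000
After 2 (thin lens f=-39): x=-3.5000 theta=2/195 (≈0.0103)
After 3 (propagate distance d=22): x=-1277/390 (≈-3.2744) theta=2/195 (≈0.0103)
After 4 (thin lens f=-14): x=-1277/390 (≈-3.2744) theta=-407/1820 (≈-0.2236)
After 5 (propagate distance d=38): x=-16069/1365 (≈-11.7722) theta=-407/1820 (≈-0.2236)
After 6 (thin lens f=13): x=-16069/1365 (≈-11.7722) theta=48403/70980 (≈0.6819)
After 7 (propagate distance d=44 (to screen)): x=323536/17745 (≈18.2325) theta=48403/70980 (≈0.6819)
|theta_initial|=0.1000 |theta_final|=48403/70980 (≈0.6819) -> increased

Answer: yes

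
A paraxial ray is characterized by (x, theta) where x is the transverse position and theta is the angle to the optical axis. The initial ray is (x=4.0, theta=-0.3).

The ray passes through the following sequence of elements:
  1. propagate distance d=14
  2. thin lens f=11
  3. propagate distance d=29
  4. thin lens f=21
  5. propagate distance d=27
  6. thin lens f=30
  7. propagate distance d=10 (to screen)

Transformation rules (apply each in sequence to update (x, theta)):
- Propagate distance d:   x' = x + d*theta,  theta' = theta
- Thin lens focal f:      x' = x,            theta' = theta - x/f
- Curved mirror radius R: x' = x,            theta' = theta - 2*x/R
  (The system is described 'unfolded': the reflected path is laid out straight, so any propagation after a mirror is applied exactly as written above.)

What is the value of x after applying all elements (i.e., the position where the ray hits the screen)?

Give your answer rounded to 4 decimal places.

Answer: -2.3091

Derivation:
Initial: x=4.0000 theta=-0.3000
After 1 (propagate distance d=14): x=-0.2000 theta=-0.3000
After 2 (thin lens f=11): x=-0.2000 theta=-31/110 (≈-0.2818)
After 3 (propagate distance d=29): x=-921/110 (≈-8.3727) theta=-31/110 (≈-0.2818)
After 4 (thin lens f=21): x=-921/110 (≈-8.3727) theta=9/77 (≈0.1169)
After 5 (propagate distance d=27): x=-4017/770 (≈-5.2169) theta=9/77 (≈0.1169)
After 6 (thin lens f=30): x=-4017/770 (≈-5.2169) theta=2239/7700 (≈0.2908)
After 7 (propagate distance d=10 (to screen)): x=-127/55 (≈-2.3091) theta=2239/7700 (≈0.2908)
Rounded to 4 decimal places: x = -2.3091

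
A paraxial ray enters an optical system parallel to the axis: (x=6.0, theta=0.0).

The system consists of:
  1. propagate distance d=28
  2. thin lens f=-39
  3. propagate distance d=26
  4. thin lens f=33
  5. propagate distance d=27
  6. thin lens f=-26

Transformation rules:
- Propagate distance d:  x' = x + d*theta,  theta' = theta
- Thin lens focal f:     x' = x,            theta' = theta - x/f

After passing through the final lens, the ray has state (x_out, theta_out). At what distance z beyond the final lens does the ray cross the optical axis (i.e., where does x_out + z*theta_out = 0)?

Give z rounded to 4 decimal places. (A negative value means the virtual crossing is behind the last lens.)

Initial: x=6.0000 theta=0.0000
After 1 (propagate distance d=28): x=6.0000 theta=0.0000
After 2 (thin lens f=-39): x=6.0000 theta=2/13 (≈0.1538)
After 3 (propagate distance d=26): x=10.0000 theta=2/13 (≈0.1538)
After 4 (thin lens f=33): x=10.0000 theta=-64/429 (≈-0.1492)
After 5 (propagate distance d=27): x=854/143 (≈5.9720) theta=-64/429 (≈-0.1492)
After 6 (thin lens f=-26): x=854/143 (≈5.9720) theta=449/5577 (≈0.0805)
z_focus = -x_out/theta_out = -(854/143)/(449/5577) = -33306/449 ≈ -74.1782
Rounded to 4 decimal places: z = -74.1782

Answer: -74.1782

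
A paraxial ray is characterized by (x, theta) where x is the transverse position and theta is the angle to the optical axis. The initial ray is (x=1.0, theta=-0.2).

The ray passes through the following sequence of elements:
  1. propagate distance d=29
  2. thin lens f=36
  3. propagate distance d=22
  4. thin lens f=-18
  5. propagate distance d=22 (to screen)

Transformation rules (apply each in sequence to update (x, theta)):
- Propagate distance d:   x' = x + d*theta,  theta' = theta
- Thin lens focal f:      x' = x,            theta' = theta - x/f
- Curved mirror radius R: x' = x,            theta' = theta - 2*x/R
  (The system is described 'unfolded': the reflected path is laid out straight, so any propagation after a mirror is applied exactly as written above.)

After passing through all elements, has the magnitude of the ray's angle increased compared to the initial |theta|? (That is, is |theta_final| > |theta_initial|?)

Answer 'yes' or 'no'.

Initial: x=1.0000 theta=-0.2000
After 1 (propagate distance d=29): x=-4.8000 theta=-0.2000
After 2 (thin lens f=36): x=-4.8000 theta=-1/15 (≈-0.0667)
After 3 (propagate distance d=22): x=-94/15 (≈-6.2667) theta=-1/15 (≈-0.0667)
After 4 (thin lens f=-18): x=-94/15 (≈-6.2667) theta=-56/135 (≈-0.4148)
After 5 (propagate distance d=22 (to screen)): x=-2078/135 (≈-15.3926) theta=-56/135 (≈-0.4148)
|theta_initial|=0.2000 |theta_final|=56/135 (≈0.4148) -> increased

Answer: yes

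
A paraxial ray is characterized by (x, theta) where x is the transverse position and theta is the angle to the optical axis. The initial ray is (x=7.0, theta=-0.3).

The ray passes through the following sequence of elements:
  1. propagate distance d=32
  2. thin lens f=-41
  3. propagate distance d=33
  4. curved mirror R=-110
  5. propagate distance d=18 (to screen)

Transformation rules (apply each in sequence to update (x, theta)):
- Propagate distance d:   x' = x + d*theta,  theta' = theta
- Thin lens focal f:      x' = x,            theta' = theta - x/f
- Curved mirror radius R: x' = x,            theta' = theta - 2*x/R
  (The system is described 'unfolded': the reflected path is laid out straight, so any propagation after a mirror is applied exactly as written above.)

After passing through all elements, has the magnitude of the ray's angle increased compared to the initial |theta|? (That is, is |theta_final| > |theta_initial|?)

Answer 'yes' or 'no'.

Initial: x=7.0000 theta=-0.3000
After 1 (propagate distance d=32): x=-2.6000 theta=-0.3000
After 2 (thin lens f=-41): x=-2.6000 theta=-149/410 (≈-0.3634)
After 3 (propagate distance d=33): x=-5983/410 (≈-14.5927) theta=-149/410 (≈-0.3634)
After 4 (curved mirror R=-110): x=-5983/410 (≈-14.5927) theta=-7089/11275 (≈-0.6287)
After 5 (propagate distance d=18 (to screen)): x=-584269/22550 (≈-25.9099) theta=-7089/11275 (≈-0.6287)
|theta_initial|=0.3000 |theta_final|=7089/11275 (≈0.6287) -> increased

Answer: yes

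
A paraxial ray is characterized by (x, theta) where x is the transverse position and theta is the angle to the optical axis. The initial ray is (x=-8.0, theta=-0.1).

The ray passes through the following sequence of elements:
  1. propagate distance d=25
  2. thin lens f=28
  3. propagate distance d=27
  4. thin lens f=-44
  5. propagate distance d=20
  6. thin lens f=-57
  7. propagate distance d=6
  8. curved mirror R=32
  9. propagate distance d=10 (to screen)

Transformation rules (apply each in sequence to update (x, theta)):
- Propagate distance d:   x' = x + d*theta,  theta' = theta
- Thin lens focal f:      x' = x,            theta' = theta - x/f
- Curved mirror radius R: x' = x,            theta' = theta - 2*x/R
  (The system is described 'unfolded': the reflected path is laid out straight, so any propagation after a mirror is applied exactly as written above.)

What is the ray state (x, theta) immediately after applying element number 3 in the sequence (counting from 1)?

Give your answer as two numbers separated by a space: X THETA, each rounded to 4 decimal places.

Initial: x=-8.0000 theta=-0.1000
After 1 (propagate distance d=25): x=-10.5000 theta=-0.1000
After 2 (thin lens f=28): x=-10.5000 theta=0.2750
After 3 (propagate distance d=27): x=-3.0750 theta=0.2750
Rounded to 4 decimal places: x = -3.0750, theta = 0.2750

Answer: -3.0750 0.2750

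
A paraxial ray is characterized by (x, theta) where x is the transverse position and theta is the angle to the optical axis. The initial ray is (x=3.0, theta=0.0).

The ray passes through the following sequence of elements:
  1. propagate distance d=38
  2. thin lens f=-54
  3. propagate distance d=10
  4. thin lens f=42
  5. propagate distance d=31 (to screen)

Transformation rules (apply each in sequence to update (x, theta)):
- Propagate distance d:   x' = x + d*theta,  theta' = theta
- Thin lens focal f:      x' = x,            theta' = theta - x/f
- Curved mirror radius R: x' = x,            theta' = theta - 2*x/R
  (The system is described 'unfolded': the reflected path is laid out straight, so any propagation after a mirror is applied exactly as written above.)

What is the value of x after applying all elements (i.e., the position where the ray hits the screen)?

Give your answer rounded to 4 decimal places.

Initial: x=3.0000 theta=0.0000
After 1 (propagate distance d=38): x=3.0000 theta=0.0000
After 2 (thin lens f=-54): x=3.0000 theta=1/18 (≈0.0556)
After 3 (propagate distance d=10): x=32/9 (≈3.5556) theta=1/18 (≈0.0556)
After 4 (thin lens f=42): x=32/9 (≈3.5556) theta=-11/378 (≈-0.0291)
After 5 (propagate distance d=31 (to screen)): x=1003/378 (≈2.6534) theta=-11/378 (≈-0.0291)
Rounded to 4 decimal places: x = 2.6534

Answer: 2.6534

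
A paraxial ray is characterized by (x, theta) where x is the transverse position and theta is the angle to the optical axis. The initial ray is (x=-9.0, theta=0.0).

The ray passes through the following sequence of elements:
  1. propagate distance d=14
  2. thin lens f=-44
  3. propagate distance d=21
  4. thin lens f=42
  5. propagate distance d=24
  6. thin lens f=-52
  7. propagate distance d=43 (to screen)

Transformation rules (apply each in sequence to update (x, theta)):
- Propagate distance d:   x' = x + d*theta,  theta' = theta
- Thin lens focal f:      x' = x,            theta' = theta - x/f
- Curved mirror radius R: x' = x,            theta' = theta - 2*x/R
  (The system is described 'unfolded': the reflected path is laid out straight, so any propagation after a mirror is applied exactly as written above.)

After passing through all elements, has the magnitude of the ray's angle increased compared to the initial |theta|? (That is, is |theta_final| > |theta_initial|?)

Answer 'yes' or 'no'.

Answer: yes

Derivation:
Initial: x=-9.0000 theta=0.0000
After 1 (propagate distance d=14): x=-9.0000 theta=0.0000
After 2 (thin lens f=-44): x=-9.0000 theta=-9/44 (≈-0.2045)
After 3 (propagate distance d=21): x=-585/44 (≈-13.2955) theta=-9/44 (≈-0.2045)
After 4 (thin lens f=42): x=-585/44 (≈-13.2955) theta=69/616 (≈0.1120)
After 5 (propagate distance d=24): x=-297/28 (≈-10.6071) theta=69/616 (≈0.1120)
After 6 (thin lens f=-52): x=-297/28 (≈-10.6071) theta=-1473/16016 (≈-0.0920)
After 7 (propagate distance d=43 (to screen)): x=-233223/16016 (≈-14.5619) theta=-1473/16016 (≈-0.0920)
|theta_initial|=0.0000 |theta_final|=1473/16016 (≈0.0920) -> increased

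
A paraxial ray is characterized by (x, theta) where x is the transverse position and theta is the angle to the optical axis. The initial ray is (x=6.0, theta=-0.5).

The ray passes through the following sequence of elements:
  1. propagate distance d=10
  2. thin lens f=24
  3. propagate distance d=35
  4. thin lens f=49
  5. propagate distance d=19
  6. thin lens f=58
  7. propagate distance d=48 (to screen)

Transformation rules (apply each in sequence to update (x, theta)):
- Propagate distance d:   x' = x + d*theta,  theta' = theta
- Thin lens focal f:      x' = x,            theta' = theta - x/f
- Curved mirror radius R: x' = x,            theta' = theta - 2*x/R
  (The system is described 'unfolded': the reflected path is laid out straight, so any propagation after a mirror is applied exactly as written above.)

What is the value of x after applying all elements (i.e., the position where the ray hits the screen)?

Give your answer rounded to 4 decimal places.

Initial: x=6.0000 theta=-0.5000
After 1 (propagate distance d=10): x=1.0000 theta=-0.5000
After 2 (thin lens f=24): x=1.0000 theta=-13/24 (≈-0.5417)
After 3 (propagate distance d=35): x=-431/24 (≈-17.9583) theta=-13/24 (≈-0.5417)
After 4 (thin lens f=49): x=-431/24 (≈-17.9583) theta=-103/588 (≈-0.1752)
After 5 (propagate distance d=19): x=-25033/1176 (≈-21.2866) theta=-103/588 (≈-0.1752)
After 6 (thin lens f=58): x=-25033/1176 (≈-21.2866) theta=13085/68208 (≈0.1918)
After 7 (propagate distance d=48 (to screen)): x=-411917/34104 (≈-12.0783) theta=13085/68208 (≈0.1918)
Rounded to 4 decimal places: x = -12.0783

Answer: -12.0783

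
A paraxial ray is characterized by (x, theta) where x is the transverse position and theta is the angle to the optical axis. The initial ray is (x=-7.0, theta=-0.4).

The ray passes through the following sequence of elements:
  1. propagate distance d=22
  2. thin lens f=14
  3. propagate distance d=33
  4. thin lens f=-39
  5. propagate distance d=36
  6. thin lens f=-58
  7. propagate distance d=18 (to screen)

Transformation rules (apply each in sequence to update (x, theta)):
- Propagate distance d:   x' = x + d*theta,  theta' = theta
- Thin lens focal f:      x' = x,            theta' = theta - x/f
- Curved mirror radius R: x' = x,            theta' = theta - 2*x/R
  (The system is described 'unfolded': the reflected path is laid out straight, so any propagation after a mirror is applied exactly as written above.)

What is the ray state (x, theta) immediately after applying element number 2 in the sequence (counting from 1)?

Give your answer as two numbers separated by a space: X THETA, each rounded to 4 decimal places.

Answer: -15.8000 0.7286

Derivation:
Initial: x=-7.0000 theta=-0.4000
After 1 (propagate distance d=22): x=-15.8000 theta=-0.4000
After 2 (thin lens f=14): x=-15.8000 theta=51/70 (≈0.7286)
Rounded to 4 decimal places: x = -15.8000, theta = 0.7286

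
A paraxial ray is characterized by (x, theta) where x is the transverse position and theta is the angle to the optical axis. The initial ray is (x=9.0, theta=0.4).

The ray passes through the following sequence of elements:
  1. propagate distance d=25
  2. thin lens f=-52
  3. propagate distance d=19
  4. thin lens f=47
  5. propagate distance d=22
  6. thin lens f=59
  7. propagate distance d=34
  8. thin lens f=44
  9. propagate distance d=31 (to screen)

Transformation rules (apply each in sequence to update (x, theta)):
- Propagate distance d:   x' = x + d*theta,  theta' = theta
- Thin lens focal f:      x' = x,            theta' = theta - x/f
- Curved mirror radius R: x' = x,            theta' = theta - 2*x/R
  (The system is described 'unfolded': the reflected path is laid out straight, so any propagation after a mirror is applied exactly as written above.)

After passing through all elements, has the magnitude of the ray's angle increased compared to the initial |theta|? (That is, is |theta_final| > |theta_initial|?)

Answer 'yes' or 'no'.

Initial: x=9.0000 theta=0.4000
After 1 (propagate distance d=25): x=19.0000 theta=0.4000
After 2 (thin lens f=-52): x=19.0000 theta=199/260 (≈0.7654)
After 3 (propagate distance d=19): x=8721/260 (≈33.5423) theta=199/260 (≈0.7654)
After 4 (thin lens f=47): x=8721/260 (≈33.5423) theta=158/3055 (≈0.0517)
After 5 (propagate distance d=22): x=423791/12220 (≈34.6801) theta=158/3055 (≈0.0517)
After 6 (thin lens f=59): x=423791/12220 (≈34.6801) theta=-29731/55460 (≈-0.5361)
After 7 (propagate distance d=34): x=11862567/720980 (≈16.4534) theta=-29731/55460 (≈-0.5361)
After 8 (thin lens f=44): x=11862567/720980 (≈16.4534) theta=-28868699/31723120 (≈-0.9100)
After 9 (propagate distance d=31 (to screen)): x=-28690517/2440240 (≈-11.7573) theta=-28868699/31723120 (≈-0.9100)
|theta_initial|=0.4000 |theta_final|=28868699/31723120 (≈0.9100) -> increased

Answer: yes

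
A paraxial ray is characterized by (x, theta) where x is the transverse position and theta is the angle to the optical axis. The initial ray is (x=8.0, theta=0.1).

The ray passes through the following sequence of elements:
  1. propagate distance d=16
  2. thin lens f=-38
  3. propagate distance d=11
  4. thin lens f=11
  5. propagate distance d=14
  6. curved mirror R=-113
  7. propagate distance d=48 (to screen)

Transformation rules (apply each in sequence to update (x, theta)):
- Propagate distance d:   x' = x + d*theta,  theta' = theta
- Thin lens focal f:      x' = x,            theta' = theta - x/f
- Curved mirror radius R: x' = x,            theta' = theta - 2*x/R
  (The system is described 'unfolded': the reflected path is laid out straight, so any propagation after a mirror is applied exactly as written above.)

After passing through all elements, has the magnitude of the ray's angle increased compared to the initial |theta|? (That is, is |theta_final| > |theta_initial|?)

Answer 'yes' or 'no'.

Initial: x=8.0000 theta=0.1000
After 1 (propagate distance d=16): x=9.6000 theta=0.1000
After 2 (thin lens f=-38): x=9.6000 theta=67/190 (≈0.3526)
After 3 (propagate distance d=11): x=2561/190 (≈13.4789) theta=67/190 (≈0.3526)
After 4 (thin lens f=11): x=2561/190 (≈13.4789) theta=-48/55 (≈-0.8727)
After 5 (propagate distance d=14): x=527/418 (≈1.2608) theta=-48/55 (≈-0.8727)
After 6 (curved mirror R=-113): x=527/418 (≈1.2608) theta=-100421/118085 (≈-0.8504)
After 7 (propagate distance d=48 (to screen)): x=-491719/12430 (≈-39.5591) theta=-100421/118085 (≈-0.8504)
|theta_initial|=0.1000 |theta_final|=100421/118085 (≈0.8504) -> increased

Answer: yes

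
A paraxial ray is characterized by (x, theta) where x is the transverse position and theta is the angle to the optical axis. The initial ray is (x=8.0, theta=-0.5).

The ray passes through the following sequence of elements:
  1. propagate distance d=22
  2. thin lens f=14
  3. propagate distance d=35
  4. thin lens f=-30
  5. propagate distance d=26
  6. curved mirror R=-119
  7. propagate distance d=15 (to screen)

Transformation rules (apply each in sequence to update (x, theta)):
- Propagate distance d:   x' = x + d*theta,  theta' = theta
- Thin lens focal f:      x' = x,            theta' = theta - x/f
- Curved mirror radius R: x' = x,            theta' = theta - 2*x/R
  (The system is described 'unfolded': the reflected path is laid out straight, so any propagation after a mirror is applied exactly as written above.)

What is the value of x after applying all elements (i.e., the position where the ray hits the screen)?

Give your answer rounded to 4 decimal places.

Answer: -50.4713

Derivation:
Initial: x=8.0000 theta=-0.5000
After 1 (propagate distance d=22): x=-3.0000 theta=-0.5000
After 2 (thin lens f=14): x=-3.0000 theta=-2/7 (≈-0.2857)
After 3 (propagate distance d=35): x=-13.0000 theta=-2/7 (≈-0.2857)
After 4 (thin lens f=-30): x=-13.0000 theta=-151/210 (≈-0.7190)
After 5 (propagate distance d=26): x=-3328/105 (≈-31.6952) theta=-151/210 (≈-0.7190)
After 6 (curved mirror R=-119): x=-3328/105 (≈-31.6952) theta=-10427/8330 (≈-1.2517)
After 7 (propagate distance d=15 (to screen)): x=-1261279/24990 (≈-50.4713) theta=-10427/8330 (≈-1.2517)
Rounded to 4 decimal places: x = -50.4713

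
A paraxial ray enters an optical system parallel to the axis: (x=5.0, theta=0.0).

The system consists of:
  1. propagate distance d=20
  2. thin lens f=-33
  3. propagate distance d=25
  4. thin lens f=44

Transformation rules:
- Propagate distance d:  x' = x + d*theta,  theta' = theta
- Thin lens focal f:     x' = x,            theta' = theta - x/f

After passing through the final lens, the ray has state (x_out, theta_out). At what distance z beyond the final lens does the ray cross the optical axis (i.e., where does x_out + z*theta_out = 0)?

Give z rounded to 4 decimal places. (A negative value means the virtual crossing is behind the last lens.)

Answer: 182.2857

Derivation:
Initial: x=5.0000 theta=0.0000
After 1 (propagate distance d=20): x=5.0000 theta=0.0000
After 2 (thin lens f=-33): x=5.0000 theta=5/33 (≈0.1515)
After 3 (propagate distance d=25): x=290/33 (≈8.7879) theta=5/33 (≈0.1515)
After 4 (thin lens f=44): x=290/33 (≈8.7879) theta=-35/726 (≈-0.0482)
z_focus = -x_out/theta_out = -(290/33)/(-35/726) = 1276/7 ≈ 182.2857
Rounded to 4 decimal places: z = 182.2857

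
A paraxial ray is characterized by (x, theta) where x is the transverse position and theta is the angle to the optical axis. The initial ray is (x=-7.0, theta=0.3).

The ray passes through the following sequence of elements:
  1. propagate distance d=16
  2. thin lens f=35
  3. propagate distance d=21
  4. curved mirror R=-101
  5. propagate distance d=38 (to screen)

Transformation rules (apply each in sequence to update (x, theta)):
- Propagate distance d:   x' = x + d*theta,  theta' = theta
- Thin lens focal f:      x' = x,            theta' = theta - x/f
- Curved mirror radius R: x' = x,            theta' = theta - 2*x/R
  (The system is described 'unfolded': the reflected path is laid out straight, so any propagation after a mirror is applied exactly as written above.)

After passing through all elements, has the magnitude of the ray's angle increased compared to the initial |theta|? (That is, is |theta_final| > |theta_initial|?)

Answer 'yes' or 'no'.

Answer: yes

Derivation:
Initial: x=-7.0000 theta=0.3000
After 1 (propagate distance d=16): x=-2.2000 theta=0.3000
After 2 (thin lens f=35): x=-2.2000 theta=127/350 (≈0.3629)
After 3 (propagate distance d=21): x=5.4200 theta=127/350 (≈0.3629)
After 4 (curved mirror R=-101): x=5.4200 theta=16621/35350 (≈0.4702)
After 5 (propagate distance d=38 (to screen)): x=164639/7070 (≈23.2870) theta=16621/35350 (≈0.4702)
|theta_initial|=0.3000 |theta_final|=16621/35350 (≈0.4702) -> increased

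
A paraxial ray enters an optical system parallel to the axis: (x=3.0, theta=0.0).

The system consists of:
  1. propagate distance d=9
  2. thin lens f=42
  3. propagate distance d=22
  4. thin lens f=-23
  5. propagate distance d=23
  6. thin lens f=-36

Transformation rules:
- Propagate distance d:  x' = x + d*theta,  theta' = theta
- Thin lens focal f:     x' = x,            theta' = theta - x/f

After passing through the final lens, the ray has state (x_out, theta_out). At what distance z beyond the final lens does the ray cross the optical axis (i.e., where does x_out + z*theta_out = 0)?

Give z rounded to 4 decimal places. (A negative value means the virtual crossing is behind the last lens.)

Initial: x=3.0000 theta=0.0000
After 1 (propagate distance d=9): x=3.0000 theta=0.0000
After 2 (thin lens f=42): x=3.0000 theta=-1/14 (≈-0.0714)
After 3 (propagate distance d=22): x=10/7 (≈1.4286) theta=-1/14 (≈-0.0714)
After 4 (thin lens f=-23): x=10/7 (≈1.4286) theta=-3/322 (≈-0.0093)
After 5 (propagate distance d=23): x=17/14 (≈1.2143) theta=-3/322 (≈-0.0093)
After 6 (thin lens f=-36): x=17/14 (≈1.2143) theta=283/11592 (≈0.0244)
z_focus = -x_out/theta_out = -(17/14)/(283/11592) = -14076/283 ≈ -49.7385
Rounded to 4 decimal places: z = -49.7385

Answer: -49.7385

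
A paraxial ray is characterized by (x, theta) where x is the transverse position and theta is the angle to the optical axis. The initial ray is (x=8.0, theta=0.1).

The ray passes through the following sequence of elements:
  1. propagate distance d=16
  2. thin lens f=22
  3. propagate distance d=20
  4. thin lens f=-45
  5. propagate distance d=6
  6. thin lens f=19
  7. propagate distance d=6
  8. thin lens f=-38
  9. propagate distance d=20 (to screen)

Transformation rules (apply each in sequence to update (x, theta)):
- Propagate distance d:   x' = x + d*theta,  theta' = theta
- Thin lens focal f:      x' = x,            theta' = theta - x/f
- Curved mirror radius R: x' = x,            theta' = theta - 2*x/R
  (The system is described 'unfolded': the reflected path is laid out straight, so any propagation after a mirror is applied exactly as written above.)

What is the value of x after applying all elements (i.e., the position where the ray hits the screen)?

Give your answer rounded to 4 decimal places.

Initial: x=8.0000 theta=0.1000
After 1 (propagate distance d=16): x=9.6000 theta=0.1000
After 2 (thin lens f=22): x=9.6000 theta=-37/110 (≈-0.3364)
After 3 (propagate distance d=20): x=158/55 (≈2.8727) theta=-37/110 (≈-0.3364)
After 4 (thin lens f=-45): x=158/55 (≈2.8727) theta=-1349/4950 (≈-0.2725)
After 5 (propagate distance d=6): x=1021/825 (≈1.2376) theta=-1349/4950 (≈-0.2725)
After 6 (thin lens f=19): x=1021/825 (≈1.2376) theta=-2887/8550 (≈-0.3377)
After 7 (propagate distance d=6): x=-12358/15675 (≈-0.7884) theta=-2887/8550 (≈-0.3377)
After 8 (thin lens f=-38): x=-12358/15675 (≈-0.7884) theta=-640457/1786950 (≈-0.3584)
After 9 (propagate distance d=20 (to screen)): x=-7108976/893475 (≈-7.9565) theta=-640457/1786950 (≈-0.3584)
Rounded to 4 decimal places: x = -7.9565

Answer: -7.9565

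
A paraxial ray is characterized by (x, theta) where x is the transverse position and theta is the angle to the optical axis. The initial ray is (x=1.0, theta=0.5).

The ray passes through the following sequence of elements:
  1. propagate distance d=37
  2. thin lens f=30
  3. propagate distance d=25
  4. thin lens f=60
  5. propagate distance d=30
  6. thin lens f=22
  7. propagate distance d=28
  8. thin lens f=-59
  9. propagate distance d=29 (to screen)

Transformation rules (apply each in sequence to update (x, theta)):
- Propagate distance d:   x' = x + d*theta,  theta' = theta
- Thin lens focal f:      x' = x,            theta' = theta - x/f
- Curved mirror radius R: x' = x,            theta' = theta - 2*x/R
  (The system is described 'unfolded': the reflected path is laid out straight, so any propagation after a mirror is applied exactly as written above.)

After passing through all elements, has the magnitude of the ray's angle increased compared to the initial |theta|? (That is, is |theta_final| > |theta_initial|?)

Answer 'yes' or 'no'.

Answer: yes

Derivation:
Initial: x=1.0000 theta=0.5000
After 1 (propagate distance d=37): x=19.5000 theta=0.5000
After 2 (thin lens f=30): x=19.5000 theta=-0.1500
After 3 (propagate distance d=25): x=15.7500 theta=-0.1500
After 4 (thin lens f=60): x=15.7500 theta=-0.4125
After 5 (propagate distance d=30): x=3.3750 theta=-0.4125
After 6 (thin lens f=22): x=3.3750 theta=-249/440 (≈-0.5659)
After 7 (propagate distance d=28): x=-5487/440 (≈-12.4705) theta=-249/440 (≈-0.5659)
After 8 (thin lens f=-59): x=-5487/440 (≈-12.4705) theta=-171/220 (≈-0.7773)
After 9 (propagate distance d=29 (to screen)): x=-3081/88 (≈-35.0114) theta=-171/220 (≈-0.7773)
|theta_initial|=0.5000 |theta_final|=171/220 (≈0.7773) -> increased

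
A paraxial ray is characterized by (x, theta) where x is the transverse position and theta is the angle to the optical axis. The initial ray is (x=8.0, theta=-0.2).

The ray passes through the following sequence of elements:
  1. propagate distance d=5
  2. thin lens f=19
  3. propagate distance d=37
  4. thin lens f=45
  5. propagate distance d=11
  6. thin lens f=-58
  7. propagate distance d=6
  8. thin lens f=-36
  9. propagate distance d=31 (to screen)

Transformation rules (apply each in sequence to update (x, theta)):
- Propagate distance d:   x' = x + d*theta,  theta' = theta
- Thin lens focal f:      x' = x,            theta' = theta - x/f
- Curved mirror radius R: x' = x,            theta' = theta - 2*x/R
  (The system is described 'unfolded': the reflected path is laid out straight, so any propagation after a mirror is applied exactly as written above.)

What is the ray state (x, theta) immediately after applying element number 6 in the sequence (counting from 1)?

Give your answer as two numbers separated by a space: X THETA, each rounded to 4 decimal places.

Initial: x=8.0000 theta=-0.2000
After 1 (propagate distance d=5): x=7.0000 theta=-0.2000
After 2 (thin lens f=19): x=7.0000 theta=-54/95 (≈-0.5684)
After 3 (propagate distance d=37): x=-1333/95 (≈-14.0316) theta=-54/95 (≈-0.5684)
After 4 (thin lens f=45): x=-1333/95 (≈-14.0316) theta=-1097/4275 (≈-0.2566)
After 5 (propagate distance d=11): x=-72052/4275 (≈-16.8543) theta=-1097/4275 (≈-0.2566)
After 6 (thin lens f=-58): x=-72052/4275 (≈-16.8543) theta=-22613/41325 (≈-0.5472)
Rounded to 4 decimal places: x = -16.8543, theta = -0.5472

Answer: -16.8543 -0.5472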